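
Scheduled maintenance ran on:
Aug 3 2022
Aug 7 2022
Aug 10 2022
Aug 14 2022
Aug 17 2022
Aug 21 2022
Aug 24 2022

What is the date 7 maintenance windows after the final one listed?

The gap pattern 4, 3, 4, 3, 4, 3 repeats every 2 events.
These are the Wednesdays and Sundays of each week.
Next Sunday: Aug 28 2022.
The following Wednesday is Aug 31 2022.
Next Sunday: Sep 4 2022.
Next Wednesday: Sep 7 2022.
Next Sunday: Sep 11 2022.
Next Wednesday: Sep 14 2022.
The following Sunday is Sep 18 2022.

Sep 18 2022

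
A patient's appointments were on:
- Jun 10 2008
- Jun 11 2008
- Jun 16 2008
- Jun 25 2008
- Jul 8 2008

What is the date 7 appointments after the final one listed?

Gaps: 1, 5, 9, 13 days — each gap is 4 larger than the previous one.
Next gap: 17 days. Jul 8 2008 + 17 days = Jul 25 2008.
Next gap: 21 days. Jul 25 2008 + 21 days = Aug 15 2008.
Next gap: 25 days. Aug 15 2008 + 25 days = Sep 9 2008.
Next gap: 29 days. Sep 9 2008 + 29 days = Oct 8 2008.
Next gap: 33 days. Oct 8 2008 + 33 days = Nov 10 2008.
Next gap: 37 days. Nov 10 2008 + 37 days = Dec 17 2008.
Next gap: 41 days. Dec 17 2008 + 41 days = Jan 27 2009.

Jan 27 2009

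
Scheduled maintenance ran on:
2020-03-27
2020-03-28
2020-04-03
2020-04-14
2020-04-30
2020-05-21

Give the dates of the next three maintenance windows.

2020-06-16, 2020-07-17, 2020-08-22

The spacing grows by 5 each time: 1, 6, 11, 16, 21 days.
Next gap: 26 days. 2020-05-21 + 26 days = 2020-06-16.
Next gap: 31 days. 2020-06-16 + 31 days = 2020-07-17.
Next gap: 36 days. 2020-07-17 + 36 days = 2020-08-22.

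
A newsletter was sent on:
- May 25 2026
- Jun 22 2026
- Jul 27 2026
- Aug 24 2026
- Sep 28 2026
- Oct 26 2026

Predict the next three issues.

Nov 23 2026, Dec 28 2026, Jan 25 2027

Gaps: 28, 35, 28, 35, 28 days — a mix of 28 and 35. Every date is a Monday.
Each is the 4th Monday of its month.
4th Monday of November 2026: Nov 23 2026.
December 2026 — 4th Monday is Dec 28 2026.
4th Monday of January 2027: Jan 25 2027.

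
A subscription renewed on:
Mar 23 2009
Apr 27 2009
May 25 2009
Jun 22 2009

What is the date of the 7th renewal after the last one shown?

These are Mondays at 28- or 35-day spacing (35, 28, 28).
The pattern: 4th Monday of the month.
4th Monday of July 2009: Jul 27 2009.
4th Monday of August 2009: Aug 24 2009.
September 2009 — 4th Monday is Sep 28 2009.
October 2009 — 4th Monday is Oct 26 2009.
November 2009 — 4th Monday is Nov 23 2009.
December 2009 — 4th Monday is Dec 28 2009.
4th Monday of January 2010: Jan 25 2010.

Jan 25 2010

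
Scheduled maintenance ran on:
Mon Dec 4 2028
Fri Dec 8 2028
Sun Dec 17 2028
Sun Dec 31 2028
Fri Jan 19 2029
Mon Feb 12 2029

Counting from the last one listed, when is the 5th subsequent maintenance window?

The spacing grows by 5 each time: 4, 9, 14, 19, 24 days.
Next gap: 29 days. Mon Feb 12 2029 + 29 days = Tue Mar 13 2029.
Next gap: 34 days. Tue Mar 13 2029 + 34 days = Mon Apr 16 2029.
Next gap: 39 days. Mon Apr 16 2029 + 39 days = Fri May 25 2029.
Next gap: 44 days. Fri May 25 2029 + 44 days = Sun Jul 8 2029.
Next gap: 49 days. Sun Jul 8 2029 + 49 days = Sun Aug 26 2029.

Sun Aug 26 2029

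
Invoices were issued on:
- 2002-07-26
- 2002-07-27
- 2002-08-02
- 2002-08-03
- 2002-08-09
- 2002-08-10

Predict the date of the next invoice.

Every event lands on a Friday or Saturday (gaps cycle 1, 6, 1, 6, 1).
So the schedule is: every Friday and Saturday.
The following Friday is 2002-08-16.

2002-08-16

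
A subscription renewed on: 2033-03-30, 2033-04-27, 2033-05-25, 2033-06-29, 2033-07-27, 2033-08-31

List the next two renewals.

2033-09-28, 2033-10-26

All Wednesdays; the gaps (28, 28, 35, 28, 35) vary with month length.
This is the last Wednesday of each month.
Last Wednesday of September 2033: 2033-09-28.
October 2033 ends with Wednesday 2033-10-26.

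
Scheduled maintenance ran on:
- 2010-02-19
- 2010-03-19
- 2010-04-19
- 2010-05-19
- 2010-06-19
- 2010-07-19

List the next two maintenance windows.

2010-08-19, 2010-09-19

Gaps: 28, 31, 30, 31, 30 days — not constant. Every event is on the 19th of the month.
Pattern: the 19th of each month.
Next: August 2010 → 2010-08-19.
Next: September 2010 → 2010-09-19.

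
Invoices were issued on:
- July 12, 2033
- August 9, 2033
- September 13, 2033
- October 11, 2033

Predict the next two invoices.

Gaps: 28, 35, 28 days — a mix of 28 and 35. Every date is a Tuesday.
Each is the 2nd Tuesday of its month.
November 2033 — 2nd Tuesday is November 8, 2033.
2nd Tuesday of December 2033: December 13, 2033.

November 8, 2033; December 13, 2033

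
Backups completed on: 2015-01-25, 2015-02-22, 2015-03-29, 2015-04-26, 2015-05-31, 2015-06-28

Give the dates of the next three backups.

2015-07-26, 2015-08-30, 2015-09-27

These are Sundays with 28, 35, 28, 35, 28-day gaps.
Each is the final Sunday of its month — 2015-03-29 is past the 28th, so '4th Sunday' doesn't fit.
Last Sunday of July 2015: 2015-07-26.
August 2015 ends with Sunday 2015-08-30.
Last Sunday of September 2015: 2015-09-27.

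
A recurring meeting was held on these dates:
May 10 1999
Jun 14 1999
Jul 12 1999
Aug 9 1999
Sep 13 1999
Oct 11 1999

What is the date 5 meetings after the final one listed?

These are Mondays at 28- or 35-day spacing (35, 28, 28, 35, 28).
The pattern: 2nd Monday of the month.
2nd Monday of November 1999: Nov 8 1999.
December 1999 — 2nd Monday is Dec 13 1999.
January 2000 — 2nd Monday is Jan 10 2000.
2nd Monday of February 2000: Feb 14 2000.
2nd Monday of March 2000: Mar 13 2000.

Mar 13 2000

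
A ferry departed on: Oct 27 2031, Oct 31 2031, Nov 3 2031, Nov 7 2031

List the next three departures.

Gaps: 4, 3, 4 days — not constant, but cyclic with period 2.
The events fall on every Monday and Friday.
The following Monday is Nov 10 2031.
The following Friday is Nov 14 2031.
The following Monday is Nov 17 2031.

Nov 10 2031, Nov 14 2031, Nov 17 2031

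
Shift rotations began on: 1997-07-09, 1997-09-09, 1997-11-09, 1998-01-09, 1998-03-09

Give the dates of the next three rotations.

The day-of-month is always 9 (62, 61, 61, 59 days between events).
So this recurs on the 9th of every 2 months.
May 1998: 1998-05-09.
Next: July 1998 → 1998-07-09.
September 1998: 1998-09-09.

1998-05-09, 1998-07-09, 1998-09-09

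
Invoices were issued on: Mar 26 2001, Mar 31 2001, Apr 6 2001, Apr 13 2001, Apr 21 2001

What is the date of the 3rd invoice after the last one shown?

Gaps: 5, 6, 7, 8 days — each gap is 1 larger than the previous one.
Next gap: 9 days. Apr 21 2001 + 9 days = Apr 30 2001.
Next gap: 10 days. Apr 30 2001 + 10 days = May 10 2001.
Next gap: 11 days. May 10 2001 + 11 days = May 21 2001.

May 21 2001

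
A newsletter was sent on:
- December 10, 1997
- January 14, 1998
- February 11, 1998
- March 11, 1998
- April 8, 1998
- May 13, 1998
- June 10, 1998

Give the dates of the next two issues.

July 8, 1998; August 12, 1998

These are Wednesdays at 28- or 35-day spacing (35, 28, 28, 28, 35, 28).
The pattern: 2nd Wednesday of the month.
2nd Wednesday of July 1998: July 8, 1998.
August 1998 — 2nd Wednesday is August 12, 1998.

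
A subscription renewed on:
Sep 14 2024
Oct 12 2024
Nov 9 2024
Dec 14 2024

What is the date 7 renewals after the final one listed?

Jul 12 2025

These are Saturdays at 28- or 35-day spacing (28, 28, 35).
The pattern: 2nd Saturday of the month.
January 2025 — 2nd Saturday is Jan 11 2025.
2nd Saturday of February 2025: Feb 8 2025.
March 2025 — 2nd Saturday is Mar 8 2025.
2nd Saturday of April 2025: Apr 12 2025.
2nd Saturday of May 2025: May 10 2025.
2nd Saturday of June 2025: Jun 14 2025.
July 2025 — 2nd Saturday is Jul 12 2025.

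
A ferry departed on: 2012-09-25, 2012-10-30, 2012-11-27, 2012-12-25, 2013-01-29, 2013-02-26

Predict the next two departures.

2013-03-26, 2013-04-30

All Tuesdays; the gaps (35, 28, 28, 35, 28) vary with month length.
This is the last Tuesday of each month.
March 2013 ends with Tuesday 2013-03-26.
April 2013 ends with Tuesday 2013-04-30.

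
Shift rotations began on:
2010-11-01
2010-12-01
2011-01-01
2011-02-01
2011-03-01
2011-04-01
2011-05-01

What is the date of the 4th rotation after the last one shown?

2011-09-01

Each date is the 1st; the gaps (30, 31, 31, 28, 31, 30) track the month lengths.
The rule is the 1st of each month.
June 2011: 2011-06-01.
July 2011: 2011-07-01.
Next: August 2011 → 2011-08-01.
Next: September 2011 → 2011-09-01.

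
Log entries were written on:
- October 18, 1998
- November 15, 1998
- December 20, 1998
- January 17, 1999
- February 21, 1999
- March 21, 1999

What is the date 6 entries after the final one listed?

September 19, 1999

Gaps: 28, 35, 28, 35, 28 days — a mix of 28 and 35. Every date is a Sunday.
Each is the 3rd Sunday of its month.
3rd Sunday of April 1999: April 18, 1999.
May 1999 — 3rd Sunday is May 16, 1999.
3rd Sunday of June 1999: June 20, 1999.
July 1999 — 3rd Sunday is July 18, 1999.
3rd Sunday of August 1999: August 15, 1999.
3rd Sunday of September 1999: September 19, 1999.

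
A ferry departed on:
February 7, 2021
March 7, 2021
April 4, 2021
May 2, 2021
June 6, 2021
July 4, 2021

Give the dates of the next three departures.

August 1, 2021; September 5, 2021; October 3, 2021

These are Sundays at 28- or 35-day spacing (28, 28, 28, 35, 28).
The pattern: 1st Sunday of the month.
August 2021 — 1st Sunday is August 1, 2021.
1st Sunday of September 2021: September 5, 2021.
October 2021 — 1st Sunday is October 3, 2021.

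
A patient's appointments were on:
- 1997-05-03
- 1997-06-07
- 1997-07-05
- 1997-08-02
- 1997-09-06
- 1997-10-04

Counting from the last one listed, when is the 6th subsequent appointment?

All dates are Saturdays, 35, 28, 28, 35, 28 days apart.
Specifically, the 1st Saturday of each month.
1st Saturday of November 1997: 1997-11-01.
December 1997 — 1st Saturday is 1997-12-06.
1st Saturday of January 1998: 1998-01-03.
1st Saturday of February 1998: 1998-02-07.
March 1998 — 1st Saturday is 1998-03-07.
April 1998 — 1st Saturday is 1998-04-04.

1998-04-04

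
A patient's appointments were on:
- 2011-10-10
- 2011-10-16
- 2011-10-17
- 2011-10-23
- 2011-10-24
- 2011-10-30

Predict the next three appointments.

2011-10-31, 2011-11-06, 2011-11-07

Gaps: 6, 1, 6, 1, 6 days — not constant, but cyclic with period 2.
The events fall on every Monday and Sunday.
Next Monday: 2011-10-31.
The following Sunday is 2011-11-06.
Next Monday: 2011-11-07.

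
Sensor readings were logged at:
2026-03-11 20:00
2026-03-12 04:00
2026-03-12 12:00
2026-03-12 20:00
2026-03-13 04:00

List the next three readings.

Spacing: 8, 8, 8, 8 h — constant 8 h.
2026-03-13 04:00 + 8 h = 2026-03-13 12:00.
2026-03-13 12:00 + 8 h = 2026-03-13 20:00.
2026-03-13 20:00 + 8 h = 2026-03-14 04:00.

2026-03-13 12:00, 2026-03-13 20:00, 2026-03-14 04:00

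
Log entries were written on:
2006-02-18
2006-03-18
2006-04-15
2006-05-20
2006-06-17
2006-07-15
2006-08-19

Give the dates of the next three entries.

All dates are Saturdays, 28, 28, 35, 28, 28, 35 days apart.
Specifically, the 3rd Saturday of each month.
September 2006 — 3rd Saturday is 2006-09-16.
3rd Saturday of October 2006: 2006-10-21.
3rd Saturday of November 2006: 2006-11-18.

2006-09-16, 2006-10-21, 2006-11-18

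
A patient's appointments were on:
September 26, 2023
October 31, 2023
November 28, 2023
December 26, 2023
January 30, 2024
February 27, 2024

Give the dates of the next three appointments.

Every date is a Tuesday; gaps 35, 28, 28, 35, 28 days.
Each is the last Tuesday of its month (at least one falls on the 29th or later, ruling out '4th Tuesday').
Last Tuesday of March 2024: March 26, 2024.
Last Tuesday of April 2024: April 30, 2024.
Last Tuesday of May 2024: May 28, 2024.

March 26, 2024; April 30, 2024; May 28, 2024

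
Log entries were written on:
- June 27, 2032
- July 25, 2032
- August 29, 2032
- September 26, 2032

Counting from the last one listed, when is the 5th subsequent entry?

February 27, 2033

All Sundays; the gaps (28, 35, 28) vary with month length.
This is the last Sunday of each month.
October 2032 ends with Sunday October 31, 2032.
Last Sunday of November 2032: November 28, 2032.
December 2032 ends with Sunday December 26, 2032.
January 2033 ends with Sunday January 30, 2033.
February 2033 ends with Sunday February 27, 2033.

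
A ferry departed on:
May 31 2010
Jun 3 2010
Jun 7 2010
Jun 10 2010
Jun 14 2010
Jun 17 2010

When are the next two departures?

Jun 21 2010, Jun 24 2010

Every event lands on a Monday or Thursday (gaps cycle 3, 4, 3, 4, 3).
So the schedule is: every Monday and Thursday.
Next Monday: Jun 21 2010.
The following Thursday is Jun 24 2010.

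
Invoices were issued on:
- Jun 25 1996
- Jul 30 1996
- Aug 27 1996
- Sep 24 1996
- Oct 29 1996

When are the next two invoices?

Nov 26 1996, Dec 31 1996

Every date is a Tuesday; gaps 35, 28, 28, 35 days.
Each is the last Tuesday of its month (at least one falls on the 29th or later, ruling out '4th Tuesday').
November 1996 ends with Tuesday Nov 26 1996.
December 1996 ends with Tuesday Dec 31 1996.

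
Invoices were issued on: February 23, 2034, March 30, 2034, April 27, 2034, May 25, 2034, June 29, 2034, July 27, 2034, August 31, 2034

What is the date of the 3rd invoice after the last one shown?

Every date is a Thursday; gaps 35, 28, 28, 35, 28, 35 days.
Each is the last Thursday of its month (at least one falls on the 29th or later, ruling out '4th Thursday').
Last Thursday of September 2034: September 28, 2034.
Last Thursday of October 2034: October 26, 2034.
Last Thursday of November 2034: November 30, 2034.

November 30, 2034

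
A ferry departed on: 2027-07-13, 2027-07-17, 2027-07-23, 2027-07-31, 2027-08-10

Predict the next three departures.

2027-08-22, 2027-09-05, 2027-09-21

Intervals are 4, 6, 8, 10 days — an arithmetic progression with common difference 2.
Next gap: 12 days. 2027-08-10 + 12 days = 2027-08-22.
Next gap: 14 days. 2027-08-22 + 14 days = 2027-09-05.
Next gap: 16 days. 2027-09-05 + 16 days = 2027-09-21.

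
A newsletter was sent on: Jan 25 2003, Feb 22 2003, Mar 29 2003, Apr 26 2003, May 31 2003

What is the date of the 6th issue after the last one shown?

All Saturdays; the gaps (28, 35, 28, 35) vary with month length.
This is the last Saturday of each month.
Last Saturday of June 2003: Jun 28 2003.
July 2003 ends with Saturday Jul 26 2003.
Last Saturday of August 2003: Aug 30 2003.
Last Saturday of September 2003: Sep 27 2003.
Last Saturday of October 2003: Oct 25 2003.
November 2003 ends with Saturday Nov 29 2003.

Nov 29 2003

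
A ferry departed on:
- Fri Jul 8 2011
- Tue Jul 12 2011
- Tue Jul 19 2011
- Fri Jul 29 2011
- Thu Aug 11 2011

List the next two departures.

The spacing grows by 3 each time: 4, 7, 10, 13 days.
Next gap: 16 days. Thu Aug 11 2011 + 16 days = Sat Aug 27 2011.
Next gap: 19 days. Sat Aug 27 2011 + 19 days = Thu Sep 15 2011.

Sat Aug 27 2011, Thu Sep 15 2011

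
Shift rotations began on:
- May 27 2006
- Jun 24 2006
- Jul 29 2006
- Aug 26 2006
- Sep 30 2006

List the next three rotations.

Oct 28 2006, Nov 25 2006, Dec 30 2006

Every date is a Saturday; gaps 28, 35, 28, 35 days.
Each is the last Saturday of its month (at least one falls on the 29th or later, ruling out '4th Saturday').
Last Saturday of October 2006: Oct 28 2006.
Last Saturday of November 2006: Nov 25 2006.
December 2006 ends with Saturday Dec 30 2006.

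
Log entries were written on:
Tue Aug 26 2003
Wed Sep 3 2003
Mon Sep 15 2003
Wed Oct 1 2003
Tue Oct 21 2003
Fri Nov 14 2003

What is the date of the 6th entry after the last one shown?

Tue Jun 29 2004

The spacing grows by 4 each time: 8, 12, 16, 20, 24 days.
Next gap: 28 days. Fri Nov 14 2003 + 28 days = Fri Dec 12 2003.
Next gap: 32 days. Fri Dec 12 2003 + 32 days = Tue Jan 13 2004.
Next gap: 36 days. Tue Jan 13 2004 + 36 days = Wed Feb 18 2004.
Next gap: 40 days. Wed Feb 18 2004 + 40 days = Mon Mar 29 2004.
Next gap: 44 days. Mon Mar 29 2004 + 44 days = Wed May 12 2004.
Next gap: 48 days. Wed May 12 2004 + 48 days = Tue Jun 29 2004.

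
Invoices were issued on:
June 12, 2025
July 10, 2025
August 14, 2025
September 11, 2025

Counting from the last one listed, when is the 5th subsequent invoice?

February 12, 2026

All dates are Thursdays, 28, 35, 28 days apart.
Specifically, the 2nd Thursday of each month.
October 2025 — 2nd Thursday is October 9, 2025.
2nd Thursday of November 2025: November 13, 2025.
December 2025 — 2nd Thursday is December 11, 2025.
2nd Thursday of January 2026: January 8, 2026.
2nd Thursday of February 2026: February 12, 2026.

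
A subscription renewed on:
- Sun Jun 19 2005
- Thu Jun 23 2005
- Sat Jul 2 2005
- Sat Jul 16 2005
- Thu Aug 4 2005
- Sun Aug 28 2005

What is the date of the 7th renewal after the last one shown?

Gaps: 4, 9, 14, 19, 24 days — each gap is 5 larger than the previous one.
Next gap: 29 days. Sun Aug 28 2005 + 29 days = Mon Sep 26 2005.
Next gap: 34 days. Mon Sep 26 2005 + 34 days = Sun Oct 30 2005.
Next gap: 39 days. Sun Oct 30 2005 + 39 days = Thu Dec 8 2005.
Next gap: 44 days. Thu Dec 8 2005 + 44 days = Sat Jan 21 2006.
Next gap: 49 days. Sat Jan 21 2006 + 49 days = Sat Mar 11 2006.
Next gap: 54 days. Sat Mar 11 2006 + 54 days = Thu May 4 2006.
Next gap: 59 days. Thu May 4 2006 + 59 days = Sun Jul 2 2006.

Sun Jul 2 2006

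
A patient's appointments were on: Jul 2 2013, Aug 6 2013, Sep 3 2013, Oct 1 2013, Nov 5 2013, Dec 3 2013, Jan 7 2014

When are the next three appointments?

Feb 4 2014, Mar 4 2014, Apr 1 2014

Gaps: 35, 28, 28, 35, 28, 35 days — a mix of 28 and 35. Every date is a Tuesday.
Each is the 1st Tuesday of its month.
1st Tuesday of February 2014: Feb 4 2014.
March 2014 — 1st Tuesday is Mar 4 2014.
1st Tuesday of April 2014: Apr 1 2014.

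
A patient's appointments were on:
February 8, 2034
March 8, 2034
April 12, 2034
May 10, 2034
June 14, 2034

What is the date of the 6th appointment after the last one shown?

All dates are Wednesdays, 28, 35, 28, 35 days apart.
Specifically, the 2nd Wednesday of each month.
July 2034 — 2nd Wednesday is July 12, 2034.
August 2034 — 2nd Wednesday is August 9, 2034.
2nd Wednesday of September 2034: September 13, 2034.
October 2034 — 2nd Wednesday is October 11, 2034.
November 2034 — 2nd Wednesday is November 8, 2034.
2nd Wednesday of December 2034: December 13, 2034.

December 13, 2034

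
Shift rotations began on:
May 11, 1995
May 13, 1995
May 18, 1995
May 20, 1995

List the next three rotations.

Every event lands on a Thursday or Saturday (gaps cycle 2, 5, 2).
So the schedule is: every Thursday and Saturday.
The following Thursday is May 25, 1995.
Next Saturday: May 27, 1995.
The following Thursday is June 1, 1995.

May 25, 1995; May 27, 1995; June 1, 1995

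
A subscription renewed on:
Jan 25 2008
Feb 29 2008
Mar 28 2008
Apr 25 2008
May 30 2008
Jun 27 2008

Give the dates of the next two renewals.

All Fridays; the gaps (35, 28, 28, 35, 28) vary with month length.
This is the last Friday of each month.
Last Friday of July 2008: Jul 25 2008.
Last Friday of August 2008: Aug 29 2008.

Jul 25 2008, Aug 29 2008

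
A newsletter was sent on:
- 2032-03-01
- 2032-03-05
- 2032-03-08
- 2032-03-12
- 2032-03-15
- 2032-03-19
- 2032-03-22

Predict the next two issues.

The gap pattern 4, 3, 4, 3, 4, 3 repeats every 2 events.
These are the Mondays and Fridays of each week.
Next Friday: 2032-03-26.
Next Monday: 2032-03-29.

2032-03-26, 2032-03-29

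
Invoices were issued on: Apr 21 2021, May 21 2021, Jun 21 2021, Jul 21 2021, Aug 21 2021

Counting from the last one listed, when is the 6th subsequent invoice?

Feb 21 2022

The day-of-month is always 21 (30, 31, 30, 31 days between events).
So this recurs on the 21st of each month.
September 2021: Sep 21 2021.
October 2021: Oct 21 2021.
November 2021: Nov 21 2021.
Next: December 2021 → Dec 21 2021.
Next: January 2022 → Jan 21 2022.
February 2022: Feb 21 2022.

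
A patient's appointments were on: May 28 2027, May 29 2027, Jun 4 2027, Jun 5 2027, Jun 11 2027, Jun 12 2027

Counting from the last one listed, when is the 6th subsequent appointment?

Gaps: 1, 6, 1, 6, 1 days — not constant, but cyclic with period 2.
The events fall on every Friday and Saturday.
The following Friday is Jun 18 2027.
Next Saturday: Jun 19 2027.
Next Friday: Jun 25 2027.
The following Saturday is Jun 26 2027.
The following Friday is Jul 2 2027.
The following Saturday is Jul 3 2027.

Jul 3 2027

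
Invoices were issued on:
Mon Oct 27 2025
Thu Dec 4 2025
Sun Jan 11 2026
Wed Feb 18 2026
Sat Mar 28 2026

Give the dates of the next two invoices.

The spacing is 38, 38, 38, 38 days — always 38 days.
Sat Mar 28 2026 + 38 days = Tue May 5 2026.
Tue May 5 2026 + 38 days = Fri Jun 12 2026.

Tue May 5 2026, Fri Jun 12 2026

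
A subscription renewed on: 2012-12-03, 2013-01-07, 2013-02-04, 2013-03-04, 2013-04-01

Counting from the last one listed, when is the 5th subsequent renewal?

Gaps: 35, 28, 28, 28 days — a mix of 28 and 35. Every date is a Monday.
Each is the 1st Monday of its month.
1st Monday of May 2013: 2013-05-06.
1st Monday of June 2013: 2013-06-03.
July 2013 — 1st Monday is 2013-07-01.
August 2013 — 1st Monday is 2013-08-05.
September 2013 — 1st Monday is 2013-09-02.

2013-09-02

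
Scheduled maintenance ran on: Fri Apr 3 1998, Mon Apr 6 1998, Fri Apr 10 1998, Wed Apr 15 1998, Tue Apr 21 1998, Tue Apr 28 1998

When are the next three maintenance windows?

Gaps: 3, 4, 5, 6, 7 days — each gap is 1 larger than the previous one.
Next gap: 8 days. Tue Apr 28 1998 + 8 days = Wed May 6 1998.
Next gap: 9 days. Wed May 6 1998 + 9 days = Fri May 15 1998.
Next gap: 10 days. Fri May 15 1998 + 10 days = Mon May 25 1998.

Wed May 6 1998, Fri May 15 1998, Mon May 25 1998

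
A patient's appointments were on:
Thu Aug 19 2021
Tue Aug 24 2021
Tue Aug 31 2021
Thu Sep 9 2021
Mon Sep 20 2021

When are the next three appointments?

Sun Oct 3 2021, Mon Oct 18 2021, Thu Nov 4 2021

The spacing grows by 2 each time: 5, 7, 9, 11 days.
Next gap: 13 days. Mon Sep 20 2021 + 13 days = Sun Oct 3 2021.
Next gap: 15 days. Sun Oct 3 2021 + 15 days = Mon Oct 18 2021.
Next gap: 17 days. Mon Oct 18 2021 + 17 days = Thu Nov 4 2021.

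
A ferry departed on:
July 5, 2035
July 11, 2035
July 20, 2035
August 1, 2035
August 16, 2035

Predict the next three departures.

September 3, 2035; September 24, 2035; October 18, 2035

Intervals are 6, 9, 12, 15 days — an arithmetic progression with common difference 3.
Next gap: 18 days. August 16, 2035 + 18 days = September 3, 2035.
Next gap: 21 days. September 3, 2035 + 21 days = September 24, 2035.
Next gap: 24 days. September 24, 2035 + 24 days = October 18, 2035.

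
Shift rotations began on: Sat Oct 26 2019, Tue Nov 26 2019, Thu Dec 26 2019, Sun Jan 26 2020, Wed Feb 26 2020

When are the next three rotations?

Each date is the 26th; the gaps (31, 30, 31, 31) track the month lengths.
The rule is the 26th of each month.
Next: March 2020 → Thu Mar 26 2020.
Next: April 2020 → Sun Apr 26 2020.
May 2020: Tue May 26 2020.

Thu Mar 26 2020, Sun Apr 26 2020, Tue May 26 2020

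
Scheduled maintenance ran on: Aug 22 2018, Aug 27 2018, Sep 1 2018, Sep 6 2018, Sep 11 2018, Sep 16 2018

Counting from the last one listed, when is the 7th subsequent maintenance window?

Gaps between consecutive events: 5, 5, 5, 5, 5 days — a constant 5-day interval.
Sep 16 2018 + 5 days = Sep 21 2018.
Sep 21 2018 + 5 days = Sep 26 2018.
Sep 26 2018 + 5 days = Oct 1 2018.
Oct 1 2018 + 5 days = Oct 6 2018.
Oct 6 2018 + 5 days = Oct 11 2018.
Oct 11 2018 + 5 days = Oct 16 2018.
Oct 16 2018 + 5 days = Oct 21 2018.

Oct 21 2018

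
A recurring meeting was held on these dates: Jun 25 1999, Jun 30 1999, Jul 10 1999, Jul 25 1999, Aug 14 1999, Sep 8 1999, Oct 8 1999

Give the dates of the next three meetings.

Nov 12 1999, Dec 22 1999, Feb 5 2000

Gaps: 5, 10, 15, 20, 25, 30 days — each gap is 5 larger than the previous one.
Next gap: 35 days. Oct 8 1999 + 35 days = Nov 12 1999.
Next gap: 40 days. Nov 12 1999 + 40 days = Dec 22 1999.
Next gap: 45 days. Dec 22 1999 + 45 days = Feb 5 2000.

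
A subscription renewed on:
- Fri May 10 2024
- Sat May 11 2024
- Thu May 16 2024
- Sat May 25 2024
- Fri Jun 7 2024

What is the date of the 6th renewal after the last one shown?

Sat Nov 16 2024

Intervals are 1, 5, 9, 13 days — an arithmetic progression with common difference 4.
Next gap: 17 days. Fri Jun 7 2024 + 17 days = Mon Jun 24 2024.
Next gap: 21 days. Mon Jun 24 2024 + 21 days = Mon Jul 15 2024.
Next gap: 25 days. Mon Jul 15 2024 + 25 days = Fri Aug 9 2024.
Next gap: 29 days. Fri Aug 9 2024 + 29 days = Sat Sep 7 2024.
Next gap: 33 days. Sat Sep 7 2024 + 33 days = Thu Oct 10 2024.
Next gap: 37 days. Thu Oct 10 2024 + 37 days = Sat Nov 16 2024.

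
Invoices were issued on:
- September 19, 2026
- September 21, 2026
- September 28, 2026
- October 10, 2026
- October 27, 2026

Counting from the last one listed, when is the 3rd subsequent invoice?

Intervals are 2, 7, 12, 17 days — an arithmetic progression with common difference 5.
Next gap: 22 days. October 27, 2026 + 22 days = November 18, 2026.
Next gap: 27 days. November 18, 2026 + 27 days = December 15, 2026.
Next gap: 32 days. December 15, 2026 + 32 days = January 16, 2027.

January 16, 2027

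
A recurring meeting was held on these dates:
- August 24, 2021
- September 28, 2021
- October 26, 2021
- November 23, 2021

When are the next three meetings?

December 28, 2021; January 25, 2022; February 22, 2022

These are Tuesdays at 28- or 35-day spacing (35, 28, 28).
The pattern: 4th Tuesday of the month.
4th Tuesday of December 2021: December 28, 2021.
January 2022 — 4th Tuesday is January 25, 2022.
4th Tuesday of February 2022: February 22, 2022.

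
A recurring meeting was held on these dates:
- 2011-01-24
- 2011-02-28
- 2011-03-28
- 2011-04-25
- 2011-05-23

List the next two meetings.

2011-06-27, 2011-07-25

All dates are Mondays, 35, 28, 28, 28 days apart.
Specifically, the 4th Monday of each month.
June 2011 — 4th Monday is 2011-06-27.
4th Monday of July 2011: 2011-07-25.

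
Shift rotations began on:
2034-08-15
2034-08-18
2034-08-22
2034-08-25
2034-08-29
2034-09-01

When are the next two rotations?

The gap pattern 3, 4, 3, 4, 3 repeats every 2 events.
These are the Tuesdays and Fridays of each week.
Next Tuesday: 2034-09-05.
The following Friday is 2034-09-08.

2034-09-05, 2034-09-08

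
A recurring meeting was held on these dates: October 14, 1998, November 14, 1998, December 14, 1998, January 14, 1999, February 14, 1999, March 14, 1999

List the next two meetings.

April 14, 1999; May 14, 1999

Each date is the 14th; the gaps (31, 30, 31, 31, 28) track the month lengths.
The rule is the 14th of each month.
April 1999: April 14, 1999.
May 1999: May 14, 1999.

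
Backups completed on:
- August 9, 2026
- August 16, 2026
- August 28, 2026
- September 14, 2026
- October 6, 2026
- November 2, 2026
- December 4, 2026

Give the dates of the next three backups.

January 10, 2027; February 21, 2027; April 9, 2027

Gaps: 7, 12, 17, 22, 27, 32 days — each gap is 5 larger than the previous one.
Next gap: 37 days. December 4, 2026 + 37 days = January 10, 2027.
Next gap: 42 days. January 10, 2027 + 42 days = February 21, 2027.
Next gap: 47 days. February 21, 2027 + 47 days = April 9, 2027.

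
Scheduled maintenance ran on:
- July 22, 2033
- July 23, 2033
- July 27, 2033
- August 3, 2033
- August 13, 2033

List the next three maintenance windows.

Gaps: 1, 4, 7, 10 days — each gap is 3 larger than the previous one.
Next gap: 13 days. August 13, 2033 + 13 days = August 26, 2033.
Next gap: 16 days. August 26, 2033 + 16 days = September 11, 2033.
Next gap: 19 days. September 11, 2033 + 19 days = September 30, 2033.

August 26, 2033; September 11, 2033; September 30, 2033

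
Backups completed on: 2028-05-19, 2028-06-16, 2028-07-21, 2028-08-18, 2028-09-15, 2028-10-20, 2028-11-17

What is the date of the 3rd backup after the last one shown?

Gaps: 28, 35, 28, 28, 35, 28 days — a mix of 28 and 35. Every date is a Friday.
Each is the 3rd Friday of its month.
December 2028 — 3rd Friday is 2028-12-15.
3rd Friday of January 2029: 2029-01-19.
February 2029 — 3rd Friday is 2029-02-16.

2029-02-16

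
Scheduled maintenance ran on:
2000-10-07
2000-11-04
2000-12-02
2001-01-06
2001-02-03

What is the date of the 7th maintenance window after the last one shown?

2001-09-01

These are Saturdays at 28- or 35-day spacing (28, 28, 35, 28).
The pattern: 1st Saturday of the month.
1st Saturday of March 2001: 2001-03-03.
April 2001 — 1st Saturday is 2001-04-07.
May 2001 — 1st Saturday is 2001-05-05.
1st Saturday of June 2001: 2001-06-02.
July 2001 — 1st Saturday is 2001-07-07.
August 2001 — 1st Saturday is 2001-08-04.
1st Saturday of September 2001: 2001-09-01.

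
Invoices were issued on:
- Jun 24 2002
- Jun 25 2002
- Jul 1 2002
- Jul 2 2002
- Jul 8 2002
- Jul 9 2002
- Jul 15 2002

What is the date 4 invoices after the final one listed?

Jul 29 2002

Every event lands on a Monday or Tuesday (gaps cycle 1, 6, 1, 6, 1, 6).
So the schedule is: every Monday and Tuesday.
Next Tuesday: Jul 16 2002.
Next Monday: Jul 22 2002.
The following Tuesday is Jul 23 2002.
The following Monday is Jul 29 2002.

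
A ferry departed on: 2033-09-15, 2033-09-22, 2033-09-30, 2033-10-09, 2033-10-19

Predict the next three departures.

Intervals are 7, 8, 9, 10 days — an arithmetic progression with common difference 1.
Next gap: 11 days. 2033-10-19 + 11 days = 2033-10-30.
Next gap: 12 days. 2033-10-30 + 12 days = 2033-11-11.
Next gap: 13 days. 2033-11-11 + 13 days = 2033-11-24.

2033-10-30, 2033-11-11, 2033-11-24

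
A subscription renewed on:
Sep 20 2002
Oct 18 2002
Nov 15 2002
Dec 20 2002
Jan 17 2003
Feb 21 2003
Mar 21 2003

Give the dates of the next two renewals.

Apr 18 2003, May 16 2003

Gaps: 28, 28, 35, 28, 35, 28 days — a mix of 28 and 35. Every date is a Friday.
Each is the 3rd Friday of its month.
3rd Friday of April 2003: Apr 18 2003.
May 2003 — 3rd Friday is May 16 2003.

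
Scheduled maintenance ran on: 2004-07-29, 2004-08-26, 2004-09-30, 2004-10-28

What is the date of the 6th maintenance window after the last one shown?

2005-04-28

All Thursdays; the gaps (28, 35, 28) vary with month length.
This is the last Thursday of each month.
Last Thursday of November 2004: 2004-11-25.
December 2004 ends with Thursday 2004-12-30.
January 2005 ends with Thursday 2005-01-27.
February 2005 ends with Thursday 2005-02-24.
Last Thursday of March 2005: 2005-03-31.
Last Thursday of April 2005: 2005-04-28.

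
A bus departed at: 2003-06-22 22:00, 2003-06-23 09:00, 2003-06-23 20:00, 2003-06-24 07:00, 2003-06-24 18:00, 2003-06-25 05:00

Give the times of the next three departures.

Gaps: 11, 11, 11, 11, 11 hours — each event is 11 hours after the previous one.
2003-06-25 05:00 + 11 h = 2003-06-25 16:00.
2003-06-25 16:00 + 11 h = 2003-06-26 03:00.
2003-06-26 03:00 + 11 h = 2003-06-26 14:00.

2003-06-25 16:00, 2003-06-26 03:00, 2003-06-26 14:00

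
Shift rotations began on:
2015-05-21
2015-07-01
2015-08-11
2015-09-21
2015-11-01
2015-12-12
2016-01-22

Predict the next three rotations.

Gaps between consecutive events: 41, 41, 41, 41, 41, 41 days — a constant 41-day interval.
2016-01-22 + 41 days = 2016-03-03.
2016-03-03 + 41 days = 2016-04-13.
2016-04-13 + 41 days = 2016-05-24.

2016-03-03, 2016-04-13, 2016-05-24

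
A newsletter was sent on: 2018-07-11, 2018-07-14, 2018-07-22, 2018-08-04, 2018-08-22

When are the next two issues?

2018-09-14, 2018-10-12

Intervals are 3, 8, 13, 18 days — an arithmetic progression with common difference 5.
Next gap: 23 days. 2018-08-22 + 23 days = 2018-09-14.
Next gap: 28 days. 2018-09-14 + 28 days = 2018-10-12.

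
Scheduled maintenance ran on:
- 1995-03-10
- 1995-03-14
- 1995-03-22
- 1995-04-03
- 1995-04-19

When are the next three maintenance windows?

1995-05-09, 1995-06-02, 1995-06-30

Gaps: 4, 8, 12, 16 days — each gap is 4 larger than the previous one.
Next gap: 20 days. 1995-04-19 + 20 days = 1995-05-09.
Next gap: 24 days. 1995-05-09 + 24 days = 1995-06-02.
Next gap: 28 days. 1995-06-02 + 28 days = 1995-06-30.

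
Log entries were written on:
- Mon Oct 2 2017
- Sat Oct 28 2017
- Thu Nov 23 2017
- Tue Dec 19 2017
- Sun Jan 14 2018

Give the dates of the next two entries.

Gaps between consecutive events: 26, 26, 26, 26 days — a constant 26-day interval.
Sun Jan 14 2018 + 26 days = Fri Feb 9 2018.
Fri Feb 9 2018 + 26 days = Wed Mar 7 2018.

Fri Feb 9 2018, Wed Mar 7 2018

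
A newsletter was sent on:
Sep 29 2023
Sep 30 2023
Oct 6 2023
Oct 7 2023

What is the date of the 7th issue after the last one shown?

The gap pattern 1, 6, 1 repeats every 2 events.
These are the Fridays and Saturdays of each week.
The following Friday is Oct 13 2023.
Next Saturday: Oct 14 2023.
Next Friday: Oct 20 2023.
The following Saturday is Oct 21 2023.
Next Friday: Oct 27 2023.
Next Saturday: Oct 28 2023.
The following Friday is Nov 3 2023.

Nov 3 2023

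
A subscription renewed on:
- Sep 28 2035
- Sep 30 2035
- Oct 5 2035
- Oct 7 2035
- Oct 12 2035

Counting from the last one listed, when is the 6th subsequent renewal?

Nov 2 2035

The gap pattern 2, 5, 2, 5 repeats every 2 events.
These are the Fridays and Sundays of each week.
The following Sunday is Oct 14 2035.
The following Friday is Oct 19 2035.
Next Sunday: Oct 21 2035.
The following Friday is Oct 26 2035.
The following Sunday is Oct 28 2035.
Next Friday: Nov 2 2035.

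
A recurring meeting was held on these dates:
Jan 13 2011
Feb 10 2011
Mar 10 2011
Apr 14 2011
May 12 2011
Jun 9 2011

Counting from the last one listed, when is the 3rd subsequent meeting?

Sep 8 2011

These are Thursdays at 28- or 35-day spacing (28, 28, 35, 28, 28).
The pattern: 2nd Thursday of the month.
2nd Thursday of July 2011: Jul 14 2011.
2nd Thursday of August 2011: Aug 11 2011.
September 2011 — 2nd Thursday is Sep 8 2011.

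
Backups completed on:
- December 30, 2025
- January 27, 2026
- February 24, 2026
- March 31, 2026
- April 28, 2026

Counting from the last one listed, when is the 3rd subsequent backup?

All Tuesdays; the gaps (28, 28, 35, 28) vary with month length.
This is the last Tuesday of each month.
Last Tuesday of May 2026: May 26, 2026.
Last Tuesday of June 2026: June 30, 2026.
Last Tuesday of July 2026: July 28, 2026.

July 28, 2026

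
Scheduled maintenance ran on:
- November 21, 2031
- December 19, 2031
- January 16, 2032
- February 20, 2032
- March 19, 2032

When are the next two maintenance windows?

April 16, 2032; May 21, 2032

These are Fridays at 28- or 35-day spacing (28, 28, 35, 28).
The pattern: 3rd Friday of the month.
April 2032 — 3rd Friday is April 16, 2032.
3rd Friday of May 2032: May 21, 2032.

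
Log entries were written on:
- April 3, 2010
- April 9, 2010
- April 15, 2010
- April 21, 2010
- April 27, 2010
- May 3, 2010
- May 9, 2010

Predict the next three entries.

Gaps between consecutive events: 6, 6, 6, 6, 6, 6 days — a constant 6-day interval.
May 9, 2010 + 6 days = May 15, 2010.
May 15, 2010 + 6 days = May 21, 2010.
May 21, 2010 + 6 days = May 27, 2010.

May 15, 2010; May 21, 2010; May 27, 2010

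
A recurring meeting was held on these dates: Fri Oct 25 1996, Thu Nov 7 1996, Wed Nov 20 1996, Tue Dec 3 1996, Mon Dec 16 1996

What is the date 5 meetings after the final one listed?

Every event comes 13 days after the last (13, 13, 13, 13).
Mon Dec 16 1996 + 13 days = Sun Dec 29 1996.
Sun Dec 29 1996 + 13 days = Sat Jan 11 1997.
Sat Jan 11 1997 + 13 days = Fri Jan 24 1997.
Fri Jan 24 1997 + 13 days = Thu Feb 6 1997.
Thu Feb 6 1997 + 13 days = Wed Feb 19 1997.

Wed Feb 19 1997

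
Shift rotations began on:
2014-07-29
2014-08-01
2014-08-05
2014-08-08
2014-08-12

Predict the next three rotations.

2014-08-15, 2014-08-19, 2014-08-22

The gap pattern 3, 4, 3, 4 repeats every 2 events.
These are the Tuesdays and Fridays of each week.
Next Friday: 2014-08-15.
Next Tuesday: 2014-08-19.
Next Friday: 2014-08-22.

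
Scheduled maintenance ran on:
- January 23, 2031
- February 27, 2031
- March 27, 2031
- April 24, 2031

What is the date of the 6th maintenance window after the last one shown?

October 23, 2031

All dates are Thursdays, 35, 28, 28 days apart.
Specifically, the 4th Thursday of each month.
May 2031 — 4th Thursday is May 22, 2031.
4th Thursday of June 2031: June 26, 2031.
4th Thursday of July 2031: July 24, 2031.
4th Thursday of August 2031: August 28, 2031.
September 2031 — 4th Thursday is September 25, 2031.
October 2031 — 4th Thursday is October 23, 2031.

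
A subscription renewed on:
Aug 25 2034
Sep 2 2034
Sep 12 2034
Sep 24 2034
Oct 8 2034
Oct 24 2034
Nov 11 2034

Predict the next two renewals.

Dec 1 2034, Dec 23 2034

The spacing grows by 2 each time: 8, 10, 12, 14, 16, 18 days.
Next gap: 20 days. Nov 11 2034 + 20 days = Dec 1 2034.
Next gap: 22 days. Dec 1 2034 + 22 days = Dec 23 2034.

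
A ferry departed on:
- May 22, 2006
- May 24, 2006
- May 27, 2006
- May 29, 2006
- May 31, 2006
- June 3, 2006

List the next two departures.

The gap pattern 2, 3, 2, 2, 3 repeats every 3 events.
These are the Mondays, Wednesdays and Saturdays of each week.
The following Monday is June 5, 2006.
Next Wednesday: June 7, 2006.

June 5, 2006; June 7, 2006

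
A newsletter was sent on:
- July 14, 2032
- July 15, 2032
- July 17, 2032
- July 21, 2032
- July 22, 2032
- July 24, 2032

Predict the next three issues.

The gap pattern 1, 2, 4, 1, 2 repeats every 3 events.
These are the Wednesdays, Thursdays and Saturdays of each week.
The following Wednesday is July 28, 2032.
The following Thursday is July 29, 2032.
The following Saturday is July 31, 2032.

July 28, 2032; July 29, 2032; July 31, 2032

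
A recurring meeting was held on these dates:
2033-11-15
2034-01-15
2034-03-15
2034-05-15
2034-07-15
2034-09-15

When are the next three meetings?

Gaps: 61, 59, 61, 61, 62 days — not constant. Every event is on the 15th of the month.
Pattern: the 15th of every 2 months.
Next: November 2034 → 2034-11-15.
January 2035: 2035-01-15.
March 2035: 2035-03-15.

2034-11-15, 2035-01-15, 2035-03-15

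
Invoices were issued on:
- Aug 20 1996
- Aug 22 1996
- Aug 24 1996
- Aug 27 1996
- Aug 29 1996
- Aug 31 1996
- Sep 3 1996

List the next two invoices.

Sep 5 1996, Sep 7 1996

Every event lands on a Tuesday or Thursday or Saturday (gaps cycle 2, 2, 3, 2, 2, 3).
So the schedule is: every Tuesday, Thursday and Saturday.
The following Thursday is Sep 5 1996.
Next Saturday: Sep 7 1996.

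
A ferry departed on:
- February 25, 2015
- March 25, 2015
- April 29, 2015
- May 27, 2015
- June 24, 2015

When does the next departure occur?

These are Wednesdays with 28, 35, 28, 28-day gaps.
Each is the final Wednesday of its month — April 29, 2015 is past the 28th, so '4th Wednesday' doesn't fit.
July 2015 ends with Wednesday July 29, 2015.

July 29, 2015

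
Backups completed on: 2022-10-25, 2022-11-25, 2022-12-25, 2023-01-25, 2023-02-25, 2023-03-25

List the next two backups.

2023-04-25, 2023-05-25

The day-of-month is always 25 (31, 30, 31, 31, 28 days between events).
So this recurs on the 25th of each month.
Next: April 2023 → 2023-04-25.
May 2023: 2023-05-25.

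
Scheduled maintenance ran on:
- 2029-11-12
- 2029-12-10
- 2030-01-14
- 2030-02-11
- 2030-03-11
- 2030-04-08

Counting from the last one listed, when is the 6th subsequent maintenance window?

These are Mondays at 28- or 35-day spacing (28, 35, 28, 28, 28).
The pattern: 2nd Monday of the month.
May 2030 — 2nd Monday is 2030-05-13.
2nd Monday of June 2030: 2030-06-10.
2nd Monday of July 2030: 2030-07-08.
August 2030 — 2nd Monday is 2030-08-12.
2nd Monday of September 2030: 2030-09-09.
2nd Monday of October 2030: 2030-10-14.

2030-10-14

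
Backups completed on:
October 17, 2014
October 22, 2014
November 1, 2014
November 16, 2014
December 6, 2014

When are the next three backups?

December 31, 2014; January 30, 2015; March 6, 2015

The spacing grows by 5 each time: 5, 10, 15, 20 days.
Next gap: 25 days. December 6, 2014 + 25 days = December 31, 2014.
Next gap: 30 days. December 31, 2014 + 30 days = January 30, 2015.
Next gap: 35 days. January 30, 2015 + 35 days = March 6, 2015.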